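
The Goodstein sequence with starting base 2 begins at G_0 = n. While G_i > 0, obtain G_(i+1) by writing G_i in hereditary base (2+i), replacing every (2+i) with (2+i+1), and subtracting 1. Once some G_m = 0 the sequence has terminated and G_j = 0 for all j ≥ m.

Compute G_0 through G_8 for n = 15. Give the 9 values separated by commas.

15, 111, 1283, 18752, 326593, 6588344, 150994943, 3524450280, 100077777775

base 2: 15 = 2^(2 + 1) + 2^2 + 2 + 1; at 3: 3^(3 + 1) + 3^3 + 3 + 1 = 112; next = 111
base 3: 111 = 3^(3 + 1) + 3^3 + 3; at 4: 4^(4 + 1) + 4^4 + 4 = 1284; next = 1283
base 4: 1283 = 4^(4 + 1) + 4^4 + 3; at 5: 5^(5 + 1) + 5^5 + 3 = 18753; next = 18752
base 5: 18752 = 5^(5 + 1) + 5^5 + 2; at 6: 6^(6 + 1) + 6^6 + 2 = 326594; next = 326593
base 6: 326593 = 6^(6 + 1) + 6^6 + 1; at 7: 7^(7 + 1) + 7^7 + 1 = 6588345; next = 6588344
base 7: 6588344 = 7^(7 + 1) + 7^7; at 8: 8^(8 + 1) + 8^8 = 150994944; next = 150994943
base 8: 150994943 = 8^(8 + 1) + 7·8^7 + 7·8^6 + 7·8^5 + 7·8^4 + 7·8^3 + 7·8^2 + 7·8 + 7; at 9: 9^(9 + 1) + 7·9^7 + 7·9^6 + 7·9^5 + 7·9^4 + 7·9^3 + 7·9^2 + 7·9 + 7 = 3524450281; next = 3524450280
base 9: 3524450280 = 9^(9 + 1) + 7·9^7 + 7·9^6 + 7·9^5 + 7·9^4 + 7·9^3 + 7·9^2 + 7·9 + 6; at 10: 10^(10 + 1) + 7·10^7 + 7·10^6 + 7·10^5 + 7·10^4 + 7·10^3 + 7·10^2 + 7·10 + 6 = 100077777776; next = 100077777775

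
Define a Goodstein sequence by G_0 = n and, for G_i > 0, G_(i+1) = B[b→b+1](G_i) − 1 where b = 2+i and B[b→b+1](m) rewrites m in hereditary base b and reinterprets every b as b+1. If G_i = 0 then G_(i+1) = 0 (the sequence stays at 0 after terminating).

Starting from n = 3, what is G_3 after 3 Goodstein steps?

G_0=3  [base 2] 2 + 1  →[2↦3]→  3 + 1 = 4  −1 ⇒ G_1=3
G_1=3  [base 3] 3  →[3↦4]→  4 = 4  −1 ⇒ G_2=3
G_2=3  [base 4] 3  →[4↦5]→  3 = 3  −1 ⇒ G_3=2

2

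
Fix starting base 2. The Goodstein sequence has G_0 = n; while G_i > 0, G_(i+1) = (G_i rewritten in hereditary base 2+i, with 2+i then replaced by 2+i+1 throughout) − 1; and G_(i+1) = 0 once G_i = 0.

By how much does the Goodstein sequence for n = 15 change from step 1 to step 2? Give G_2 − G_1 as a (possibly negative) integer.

step 0: 15 = 2^(2 + 1) + 2^2 + 2 + 1; sub 3 for 2: 3^(3 + 1) + 3^3 + 3 + 1; = 112; G_1 = 112−1 = 111
step 1: 111 = 3^(3 + 1) + 3^3 + 3; sub 4 for 3: 4^(4 + 1) + 4^4 + 4; = 1284; G_2 = 1284−1 = 1283

1172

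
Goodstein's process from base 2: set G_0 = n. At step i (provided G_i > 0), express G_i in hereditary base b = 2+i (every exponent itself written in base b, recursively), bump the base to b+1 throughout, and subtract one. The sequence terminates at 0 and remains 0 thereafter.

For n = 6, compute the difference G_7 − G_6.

i=0: 6 = 2^2 + 2 (b=2); 2→3: 3^3 + 3 = 30; 30−1 = 29
i=1: 29 = 3^3 + 2 (b=3); 3→4: 4^4 + 2 = 258; 258−1 = 257
i=2: 257 = 4^4 + 1 (b=4); 4→5: 5^5 + 1 = 3126; 3126−1 = 3125
i=3: 3125 = 5^5 (b=5); 5→6: 6^6 = 46656; 46656−1 = 46655
i=4: 46655 = 5·6^5 + 5·6^4 + 5·6^3 + 5·6^2 + 5·6 + 5 (b=6); 6→7: 5·7^5 + 5·7^4 + 5·7^3 + 5·7^2 + 5·7 + 5 = 98040; 98040−1 = 98039
i=5: 98039 = 5·7^5 + 5·7^4 + 5·7^3 + 5·7^2 + 5·7 + 4 (b=7); 7→8: 5·8^5 + 5·8^4 + 5·8^3 + 5·8^2 + 5·8 + 4 = 187244; 187244−1 = 187243
i=6: 187243 = 5·8^5 + 5·8^4 + 5·8^3 + 5·8^2 + 5·8 + 3 (b=8); 8→9: 5·9^5 + 5·9^4 + 5·9^3 + 5·9^2 + 5·9 + 3 = 332148; 332148−1 = 332147

144904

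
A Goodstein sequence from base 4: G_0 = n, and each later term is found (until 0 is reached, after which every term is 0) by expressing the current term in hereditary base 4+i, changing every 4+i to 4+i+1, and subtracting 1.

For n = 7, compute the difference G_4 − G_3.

0

i=0: 7 = 4 + 3 (b=4); 4→5: 5 + 3 = 8; 8−1 = 7
i=1: 7 = 5 + 2 (b=5); 5→6: 6 + 2 = 8; 8−1 = 7
i=2: 7 = 6 + 1 (b=6); 6→7: 7 + 1 = 8; 8−1 = 7
i=3: 7 = 7 (b=7); 7→8: 8 = 8; 8−1 = 7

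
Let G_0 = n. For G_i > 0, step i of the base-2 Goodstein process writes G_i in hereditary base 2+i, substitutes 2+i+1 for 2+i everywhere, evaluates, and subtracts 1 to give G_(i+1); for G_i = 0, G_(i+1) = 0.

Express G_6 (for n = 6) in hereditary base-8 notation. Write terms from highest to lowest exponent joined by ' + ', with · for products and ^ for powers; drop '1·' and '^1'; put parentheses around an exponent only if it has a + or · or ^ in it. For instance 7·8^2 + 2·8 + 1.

G_0=6  [base 2] 2^2 + 2  →[2↦3]→  3^3 + 3 = 30  −1 ⇒ G_1=29
G_1=29  [base 3] 3^3 + 2  →[3↦4]→  4^4 + 2 = 258  −1 ⇒ G_2=257
G_2=257  [base 4] 4^4 + 1  →[4↦5]→  5^5 + 1 = 3126  −1 ⇒ G_3=3125
G_3=3125  [base 5] 5^5  →[5↦6]→  6^6 = 46656  −1 ⇒ G_4=46655
G_4=46655  [base 6] 5·6^5 + 5·6^4 + 5·6^3 + 5·6^2 + 5·6 + 5  →[6↦7]→  5·7^5 + 5·7^4 + 5·7^3 + 5·7^2 + 5·7 + 5 = 98040  −1 ⇒ G_5=98039
G_5=98039  [base 7] 5·7^5 + 5·7^4 + 5·7^3 + 5·7^2 + 5·7 + 4  →[7↦8]→  5·8^5 + 5·8^4 + 5·8^3 + 5·8^2 + 5·8 + 4 = 187244  −1 ⇒ G_6=187243
G_6=187243  [base 8] 5·8^5 + 5·8^4 + 5·8^3 + 5·8^2 + 5·8 + 3  →[8↦9]→  5·9^5 + 5·9^4 + 5·9^3 + 5·9^2 + 5·9 + 3 = 332148  −1 ⇒ G_7=332147

5·8^5 + 5·8^4 + 5·8^3 + 5·8^2 + 5·8 + 3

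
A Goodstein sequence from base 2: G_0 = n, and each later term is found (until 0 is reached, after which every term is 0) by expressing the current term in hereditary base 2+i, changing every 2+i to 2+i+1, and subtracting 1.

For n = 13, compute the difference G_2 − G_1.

1171

G_0=13  [base 2] 2^(2 + 1) + 2^2 + 1  →[2↦3]→  3^(3 + 1) + 3^3 + 1 = 109  −1 ⇒ G_1=108
G_1=108  [base 3] 3^(3 + 1) + 3^3  →[3↦4]→  4^(4 + 1) + 4^4 = 1280  −1 ⇒ G_2=1279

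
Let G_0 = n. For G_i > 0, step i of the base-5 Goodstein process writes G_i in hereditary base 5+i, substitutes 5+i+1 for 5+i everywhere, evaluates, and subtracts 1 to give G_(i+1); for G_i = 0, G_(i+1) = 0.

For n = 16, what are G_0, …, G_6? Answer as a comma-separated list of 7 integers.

16 —HB5→ 3·5 + 1 —bump→ 3·6 + 1 = 19 —(−1)→ 18
18 —HB6→ 3·6 —bump→ 3·7 = 21 —(−1)→ 20
20 —HB7→ 2·7 + 6 —bump→ 2·8 + 6 = 22 —(−1)→ 21
21 —HB8→ 2·8 + 5 —bump→ 2·9 + 5 = 23 —(−1)→ 22
22 —HB9→ 2·9 + 4 —bump→ 2·10 + 4 = 24 —(−1)→ 23
23 —HB10→ 2·10 + 3 —bump→ 2·11 + 3 = 25 —(−1)→ 24

16, 18, 20, 21, 22, 23, 24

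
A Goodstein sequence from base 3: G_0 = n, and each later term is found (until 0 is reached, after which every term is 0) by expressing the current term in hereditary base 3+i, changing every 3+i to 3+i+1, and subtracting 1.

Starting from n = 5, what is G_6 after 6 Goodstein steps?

G_0 = 5. HB_3(5) = 3 + 2. Bump = 6. G_1 = 5.
G_1 = 5. HB_4(5) = 4 + 1. Bump = 6. G_2 = 5.
G_2 = 5. HB_5(5) = 5. Bump = 6. G_3 = 5.
G_3 = 5. HB_6(5) = 5. Bump = 5. G_4 = 4.
G_4 = 4. HB_7(4) = 4. Bump = 4. G_5 = 3.
G_5 = 3. HB_8(3) = 3. Bump = 3. G_6 = 2.
G_6 = 2. HB_9(2) = 2. Bump = 2. G_7 = 1.

2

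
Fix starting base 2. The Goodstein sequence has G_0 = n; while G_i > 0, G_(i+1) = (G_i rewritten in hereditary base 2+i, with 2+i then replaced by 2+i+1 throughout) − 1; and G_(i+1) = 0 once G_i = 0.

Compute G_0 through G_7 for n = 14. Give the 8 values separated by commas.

base 2: 14 = 2^(2 + 1) + 2^2 + 2; at 3: 3^(3 + 1) + 3^3 + 3 = 111; next = 110
base 3: 110 = 3^(3 + 1) + 3^3 + 2; at 4: 4^(4 + 1) + 4^4 + 2 = 1282; next = 1281
base 4: 1281 = 4^(4 + 1) + 4^4 + 1; at 5: 5^(5 + 1) + 5^5 + 1 = 18751; next = 18750
base 5: 18750 = 5^(5 + 1) + 5^5; at 6: 6^(6 + 1) + 6^6 = 326592; next = 326591
base 6: 326591 = 6^(6 + 1) + 5·6^5 + 5·6^4 + 5·6^3 + 5·6^2 + 5·6 + 5; at 7: 7^(7 + 1) + 5·7^5 + 5·7^4 + 5·7^3 + 5·7^2 + 5·7 + 5 = 5862841; next = 5862840
base 7: 5862840 = 7^(7 + 1) + 5·7^5 + 5·7^4 + 5·7^3 + 5·7^2 + 5·7 + 4; at 8: 8^(8 + 1) + 5·8^5 + 5·8^4 + 5·8^3 + 5·8^2 + 5·8 + 4 = 134404972; next = 134404971
base 8: 134404971 = 8^(8 + 1) + 5·8^5 + 5·8^4 + 5·8^3 + 5·8^2 + 5·8 + 3; at 9: 9^(9 + 1) + 5·9^5 + 5·9^4 + 5·9^3 + 5·9^2 + 5·9 + 3 = 3487116549; next = 3487116548

14, 110, 1281, 18750, 326591, 5862840, 134404971, 3487116548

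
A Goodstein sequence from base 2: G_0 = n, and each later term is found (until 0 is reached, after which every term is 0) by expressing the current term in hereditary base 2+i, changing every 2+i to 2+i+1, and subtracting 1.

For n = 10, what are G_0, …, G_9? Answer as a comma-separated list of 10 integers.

10, 83, 1025, 15625, 279935, 4215754, 84073323, 1937434592, 50000555551, 1426559238830

G_0 = 10. HB_2(10) = 2^(2 + 1) + 2. Bump = 84. G_1 = 83.
G_1 = 83. HB_3(83) = 3^(3 + 1) + 2. Bump = 1026. G_2 = 1025.
G_2 = 1025. HB_4(1025) = 4^(4 + 1) + 1. Bump = 15626. G_3 = 15625.
G_3 = 15625. HB_5(15625) = 5^(5 + 1). Bump = 279936. G_4 = 279935.
G_4 = 279935. HB_6(279935) = 5·6^6 + 5·6^5 + 5·6^4 + 5·6^3 + 5·6^2 + 5·6 + 5. Bump = 4215755. G_5 = 4215754.
G_5 = 4215754. HB_7(4215754) = 5·7^7 + 5·7^5 + 5·7^4 + 5·7^3 + 5·7^2 + 5·7 + 4. Bump = 84073324. G_6 = 84073323.
G_6 = 84073323. HB_8(84073323) = 5·8^8 + 5·8^5 + 5·8^4 + 5·8^3 + 5·8^2 + 5·8 + 3. Bump = 1937434593. G_7 = 1937434592.
G_7 = 1937434592. HB_9(1937434592) = 5·9^9 + 5·9^5 + 5·9^4 + 5·9^3 + 5·9^2 + 5·9 + 2. Bump = 50000555552. G_8 = 50000555551.
G_8 = 50000555551. HB_10(50000555551) = 5·10^10 + 5·10^5 + 5·10^4 + 5·10^3 + 5·10^2 + 5·10 + 1. Bump = 1426559238831. G_9 = 1426559238830.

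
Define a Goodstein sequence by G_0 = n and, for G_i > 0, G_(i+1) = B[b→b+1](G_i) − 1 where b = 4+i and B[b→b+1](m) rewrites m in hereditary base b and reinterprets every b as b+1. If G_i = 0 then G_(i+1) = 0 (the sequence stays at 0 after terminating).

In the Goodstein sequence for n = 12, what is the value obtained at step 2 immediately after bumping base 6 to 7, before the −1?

17

12 —HB4→ 3·4 —bump→ 3·5 = 15 —(−1)→ 14
14 —HB5→ 2·5 + 4 —bump→ 2·6 + 4 = 16 —(−1)→ 15
15 —HB6→ 2·6 + 3 —bump→ 2·7 + 3 = 17 —(−1)→ 16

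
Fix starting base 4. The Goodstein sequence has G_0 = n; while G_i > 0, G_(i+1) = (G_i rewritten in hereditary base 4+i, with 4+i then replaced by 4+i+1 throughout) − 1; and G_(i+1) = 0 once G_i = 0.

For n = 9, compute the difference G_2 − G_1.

1

[0] 9 ≡ 2·4 + 1 (base 4). Lift 5: 11. −1: 10.
[1] 10 ≡ 2·5 (base 5). Lift 6: 12. −1: 11.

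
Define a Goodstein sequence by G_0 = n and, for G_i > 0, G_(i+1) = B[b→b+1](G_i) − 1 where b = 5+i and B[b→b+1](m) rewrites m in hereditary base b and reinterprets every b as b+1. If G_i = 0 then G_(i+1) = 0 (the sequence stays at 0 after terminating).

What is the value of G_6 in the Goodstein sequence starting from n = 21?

35

base 5: 21 = 4·5 + 1; at 6: 4·6 + 1 = 25; next = 24
base 6: 24 = 4·6; at 7: 4·7 = 28; next = 27
base 7: 27 = 3·7 + 6; at 8: 3·8 + 6 = 30; next = 29
base 8: 29 = 3·8 + 5; at 9: 3·9 + 5 = 32; next = 31
base 9: 31 = 3·9 + 4; at 10: 3·10 + 4 = 34; next = 33
base 10: 33 = 3·10 + 3; at 11: 3·11 + 3 = 36; next = 35
base 11: 35 = 3·11 + 2; at 12: 3·12 + 2 = 38; next = 37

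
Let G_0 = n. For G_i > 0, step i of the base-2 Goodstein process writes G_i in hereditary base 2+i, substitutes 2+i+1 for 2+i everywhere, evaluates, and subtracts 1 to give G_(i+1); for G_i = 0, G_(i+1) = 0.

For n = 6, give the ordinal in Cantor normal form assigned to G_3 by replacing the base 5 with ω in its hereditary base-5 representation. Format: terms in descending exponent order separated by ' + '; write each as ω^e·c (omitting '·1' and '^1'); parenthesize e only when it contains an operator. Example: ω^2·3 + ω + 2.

ω^ω

base 2: 6 = 2^2 + 2; at 3: 3^3 + 3 = 30; next = 29
base 3: 29 = 3^3 + 2; at 4: 4^4 + 2 = 258; next = 257
base 4: 257 = 4^4 + 1; at 5: 5^5 + 1 = 3126; next = 3125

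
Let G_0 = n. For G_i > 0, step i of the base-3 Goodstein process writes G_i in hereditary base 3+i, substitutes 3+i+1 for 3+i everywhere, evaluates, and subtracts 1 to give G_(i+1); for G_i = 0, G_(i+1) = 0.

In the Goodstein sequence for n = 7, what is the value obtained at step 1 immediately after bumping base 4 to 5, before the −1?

step 0: 7 = 2·3 + 1; sub 4 for 3: 2·4 + 1; = 9; G_1 = 9−1 = 8
step 1: 8 = 2·4; sub 5 for 4: 2·5; = 10; G_2 = 10−1 = 9

10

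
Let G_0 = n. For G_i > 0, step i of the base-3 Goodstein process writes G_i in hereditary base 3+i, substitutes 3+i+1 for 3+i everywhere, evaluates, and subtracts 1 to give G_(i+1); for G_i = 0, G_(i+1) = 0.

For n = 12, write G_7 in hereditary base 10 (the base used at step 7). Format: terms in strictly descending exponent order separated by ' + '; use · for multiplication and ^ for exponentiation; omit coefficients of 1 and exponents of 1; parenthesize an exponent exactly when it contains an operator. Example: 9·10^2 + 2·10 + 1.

7·10 + 5

step 0: 12 = 3^2 + 3; sub 4 for 3: 4^2 + 4; = 20; G_1 = 20−1 = 19
step 1: 19 = 4^2 + 3; sub 5 for 4: 5^2 + 3; = 28; G_2 = 28−1 = 27
step 2: 27 = 5^2 + 2; sub 6 for 5: 6^2 + 2; = 38; G_3 = 38−1 = 37
step 3: 37 = 6^2 + 1; sub 7 for 6: 7^2 + 1; = 50; G_4 = 50−1 = 49
step 4: 49 = 7^2; sub 8 for 7: 8^2; = 64; G_5 = 64−1 = 63
step 5: 63 = 7·8 + 7; sub 9 for 8: 7·9 + 7; = 70; G_6 = 70−1 = 69
step 6: 69 = 7·9 + 6; sub 10 for 9: 7·10 + 6; = 76; G_7 = 76−1 = 75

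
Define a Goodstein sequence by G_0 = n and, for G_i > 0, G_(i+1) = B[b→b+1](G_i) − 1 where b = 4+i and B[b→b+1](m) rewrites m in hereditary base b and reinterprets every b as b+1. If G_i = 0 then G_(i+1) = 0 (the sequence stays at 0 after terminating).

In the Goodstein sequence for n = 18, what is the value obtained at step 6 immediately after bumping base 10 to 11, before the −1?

69

step 0: 18 = 4^2 + 2; sub 5 for 4: 5^2 + 2; = 27; G_1 = 27−1 = 26
step 1: 26 = 5^2 + 1; sub 6 for 5: 6^2 + 1; = 37; G_2 = 37−1 = 36
step 2: 36 = 6^2; sub 7 for 6: 7^2; = 49; G_3 = 49−1 = 48
step 3: 48 = 6·7 + 6; sub 8 for 7: 6·8 + 6; = 54; G_4 = 54−1 = 53
step 4: 53 = 6·8 + 5; sub 9 for 8: 6·9 + 5; = 59; G_5 = 59−1 = 58
step 5: 58 = 6·9 + 4; sub 10 for 9: 6·10 + 4; = 64; G_6 = 64−1 = 63
step 6: 63 = 6·10 + 3; sub 11 for 10: 6·11 + 3; = 69; G_7 = 69−1 = 68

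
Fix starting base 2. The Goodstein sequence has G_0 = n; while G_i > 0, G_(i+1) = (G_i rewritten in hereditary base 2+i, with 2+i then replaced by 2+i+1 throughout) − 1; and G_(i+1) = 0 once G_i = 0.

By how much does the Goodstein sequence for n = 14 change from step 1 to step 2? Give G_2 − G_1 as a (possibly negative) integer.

[0] 14 ≡ 2^(2 + 1) + 2^2 + 2 (base 2). Lift 3: 111. −1: 110.
[1] 110 ≡ 3^(3 + 1) + 3^3 + 2 (base 3). Lift 4: 1282. −1: 1281.

1171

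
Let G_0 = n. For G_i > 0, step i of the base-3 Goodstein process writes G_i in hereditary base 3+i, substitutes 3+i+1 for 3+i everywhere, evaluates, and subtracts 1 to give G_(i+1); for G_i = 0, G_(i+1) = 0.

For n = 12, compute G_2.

27

G_0 = 12. HB_3(12) = 3^2 + 3. Bump = 20. G_1 = 19.
G_1 = 19. HB_4(19) = 4^2 + 3. Bump = 28. G_2 = 27.
G_2 = 27. HB_5(27) = 5^2 + 2. Bump = 38. G_3 = 37.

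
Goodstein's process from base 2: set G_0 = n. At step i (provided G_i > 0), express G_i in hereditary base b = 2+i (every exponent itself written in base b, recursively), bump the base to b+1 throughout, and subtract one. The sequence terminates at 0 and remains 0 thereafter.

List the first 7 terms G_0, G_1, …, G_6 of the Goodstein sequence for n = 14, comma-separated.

14, 110, 1281, 18750, 326591, 5862840, 134404971

(0) 14|_2 = 2^(2 + 1) + 2^2 + 2 ↦ 3^(3 + 1) + 3^3 + 3|_3 = 111 ⇒ 110
(1) 110|_3 = 3^(3 + 1) + 3^3 + 2 ↦ 4^(4 + 1) + 4^4 + 2|_4 = 1282 ⇒ 1281
(2) 1281|_4 = 4^(4 + 1) + 4^4 + 1 ↦ 5^(5 + 1) + 5^5 + 1|_5 = 18751 ⇒ 18750
(3) 18750|_5 = 5^(5 + 1) + 5^5 ↦ 6^(6 + 1) + 6^6|_6 = 326592 ⇒ 326591
(4) 326591|_6 = 6^(6 + 1) + 5·6^5 + 5·6^4 + 5·6^3 + 5·6^2 + 5·6 + 5 ↦ 7^(7 + 1) + 5·7^5 + 5·7^4 + 5·7^3 + 5·7^2 + 5·7 + 5|_7 = 5862841 ⇒ 5862840
(5) 5862840|_7 = 7^(7 + 1) + 5·7^5 + 5·7^4 + 5·7^3 + 5·7^2 + 5·7 + 4 ↦ 8^(8 + 1) + 5·8^5 + 5·8^4 + 5·8^3 + 5·8^2 + 5·8 + 4|_8 = 134404972 ⇒ 134404971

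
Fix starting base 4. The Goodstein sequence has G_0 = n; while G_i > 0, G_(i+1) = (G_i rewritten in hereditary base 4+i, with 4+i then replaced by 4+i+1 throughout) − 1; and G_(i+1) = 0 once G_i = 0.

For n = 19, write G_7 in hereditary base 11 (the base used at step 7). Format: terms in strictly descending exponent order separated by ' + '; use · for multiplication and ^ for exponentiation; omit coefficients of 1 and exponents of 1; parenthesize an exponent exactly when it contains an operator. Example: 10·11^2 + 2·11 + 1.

step 0: 19 = 4^2 + 3; sub 5 for 4: 5^2 + 3; = 28; G_1 = 28−1 = 27
step 1: 27 = 5^2 + 2; sub 6 for 5: 6^2 + 2; = 38; G_2 = 38−1 = 37
step 2: 37 = 6^2 + 1; sub 7 for 6: 7^2 + 1; = 50; G_3 = 50−1 = 49
step 3: 49 = 7^2; sub 8 for 7: 8^2; = 64; G_4 = 64−1 = 63
step 4: 63 = 7·8 + 7; sub 9 for 8: 7·9 + 7; = 70; G_5 = 70−1 = 69
step 5: 69 = 7·9 + 6; sub 10 for 9: 7·10 + 6; = 76; G_6 = 76−1 = 75
step 6: 75 = 7·10 + 5; sub 11 for 10: 7·11 + 5; = 82; G_7 = 82−1 = 81
step 7: 81 = 7·11 + 4; sub 12 for 11: 7·12 + 4; = 88; G_8 = 88−1 = 87

7·11 + 4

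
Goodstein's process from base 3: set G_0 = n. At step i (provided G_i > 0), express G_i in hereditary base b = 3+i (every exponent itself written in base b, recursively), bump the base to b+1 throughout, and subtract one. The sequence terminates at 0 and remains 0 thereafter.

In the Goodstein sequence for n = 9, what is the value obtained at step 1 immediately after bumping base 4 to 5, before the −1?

base 3: 9 = 3^2; at 4: 4^2 = 16; next = 15
base 4: 15 = 3·4 + 3; at 5: 3·5 + 3 = 18; next = 17

18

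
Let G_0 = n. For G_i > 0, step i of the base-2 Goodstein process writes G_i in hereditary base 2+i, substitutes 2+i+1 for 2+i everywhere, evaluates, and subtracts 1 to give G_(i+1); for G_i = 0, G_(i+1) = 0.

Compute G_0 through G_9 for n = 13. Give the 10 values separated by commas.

13, 108, 1279, 16092, 280711, 5765998, 134219479, 3486786855, 100000003325, 3138428381103

base 2: 13 = 2^(2 + 1) + 2^2 + 1; at 3: 3^(3 + 1) + 3^3 + 1 = 109; next = 108
base 3: 108 = 3^(3 + 1) + 3^3; at 4: 4^(4 + 1) + 4^4 = 1280; next = 1279
base 4: 1279 = 4^(4 + 1) + 3·4^3 + 3·4^2 + 3·4 + 3; at 5: 5^(5 + 1) + 3·5^3 + 3·5^2 + 3·5 + 3 = 16093; next = 16092
base 5: 16092 = 5^(5 + 1) + 3·5^3 + 3·5^2 + 3·5 + 2; at 6: 6^(6 + 1) + 3·6^3 + 3·6^2 + 3·6 + 2 = 280712; next = 280711
base 6: 280711 = 6^(6 + 1) + 3·6^3 + 3·6^2 + 3·6 + 1; at 7: 7^(7 + 1) + 3·7^3 + 3·7^2 + 3·7 + 1 = 5765999; next = 5765998
base 7: 5765998 = 7^(7 + 1) + 3·7^3 + 3·7^2 + 3·7; at 8: 8^(8 + 1) + 3·8^3 + 3·8^2 + 3·8 = 134219480; next = 134219479
base 8: 134219479 = 8^(8 + 1) + 3·8^3 + 3·8^2 + 2·8 + 7; at 9: 9^(9 + 1) + 3·9^3 + 3·9^2 + 2·9 + 7 = 3486786856; next = 3486786855
base 9: 3486786855 = 9^(9 + 1) + 3·9^3 + 3·9^2 + 2·9 + 6; at 10: 10^(10 + 1) + 3·10^3 + 3·10^2 + 2·10 + 6 = 100000003326; next = 100000003325
base 10: 100000003325 = 10^(10 + 1) + 3·10^3 + 3·10^2 + 2·10 + 5; at 11: 11^(11 + 1) + 3·11^3 + 3·11^2 + 2·11 + 5 = 3138428381104; next = 3138428381103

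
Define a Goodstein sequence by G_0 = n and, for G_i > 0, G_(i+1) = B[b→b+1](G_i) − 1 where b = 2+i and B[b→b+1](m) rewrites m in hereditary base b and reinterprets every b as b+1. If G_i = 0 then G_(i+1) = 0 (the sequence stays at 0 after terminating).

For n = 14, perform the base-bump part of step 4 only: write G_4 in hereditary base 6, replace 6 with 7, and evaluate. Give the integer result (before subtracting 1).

5862841

14 —HB2→ 2^(2 + 1) + 2^2 + 2 —bump→ 3^(3 + 1) + 3^3 + 3 = 111 —(−1)→ 110
110 —HB3→ 3^(3 + 1) + 3^3 + 2 —bump→ 4^(4 + 1) + 4^4 + 2 = 1282 —(−1)→ 1281
1281 —HB4→ 4^(4 + 1) + 4^4 + 1 —bump→ 5^(5 + 1) + 5^5 + 1 = 18751 —(−1)→ 18750
18750 —HB5→ 5^(5 + 1) + 5^5 —bump→ 6^(6 + 1) + 6^6 = 326592 —(−1)→ 326591
326591 —HB6→ 6^(6 + 1) + 5·6^5 + 5·6^4 + 5·6^3 + 5·6^2 + 5·6 + 5 —bump→ 7^(7 + 1) + 5·7^5 + 5·7^4 + 5·7^3 + 5·7^2 + 5·7 + 5 = 5862841 —(−1)→ 5862840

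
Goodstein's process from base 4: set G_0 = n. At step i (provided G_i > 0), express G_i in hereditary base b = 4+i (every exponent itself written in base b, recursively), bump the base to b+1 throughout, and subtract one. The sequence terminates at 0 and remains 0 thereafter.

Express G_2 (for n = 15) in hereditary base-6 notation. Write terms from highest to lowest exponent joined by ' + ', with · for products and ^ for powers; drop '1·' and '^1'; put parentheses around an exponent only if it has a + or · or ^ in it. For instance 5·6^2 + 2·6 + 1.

3·6 + 1

base 4: 15 = 3·4 + 3; at 5: 3·5 + 3 = 18; next = 17
base 5: 17 = 3·5 + 2; at 6: 3·6 + 2 = 20; next = 19
base 6: 19 = 3·6 + 1; at 7: 3·7 + 1 = 22; next = 21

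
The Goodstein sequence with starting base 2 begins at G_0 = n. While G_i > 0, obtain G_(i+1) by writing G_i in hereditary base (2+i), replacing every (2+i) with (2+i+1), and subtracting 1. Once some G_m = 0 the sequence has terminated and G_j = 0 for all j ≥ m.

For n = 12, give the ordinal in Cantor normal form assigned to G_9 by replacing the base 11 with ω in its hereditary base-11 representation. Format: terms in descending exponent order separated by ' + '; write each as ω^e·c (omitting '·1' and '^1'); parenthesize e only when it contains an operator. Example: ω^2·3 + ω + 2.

G_0 = 12. HB_2(12) = 2^(2 + 1) + 2^2. Bump = 108. G_1 = 107.
G_1 = 107. HB_3(107) = 3^(3 + 1) + 2·3^2 + 2·3 + 2. Bump = 1066. G_2 = 1065.
G_2 = 1065. HB_4(1065) = 4^(4 + 1) + 2·4^2 + 2·4 + 1. Bump = 15686. G_3 = 15685.
G_3 = 15685. HB_5(15685) = 5^(5 + 1) + 2·5^2 + 2·5. Bump = 280020. G_4 = 280019.
G_4 = 280019. HB_6(280019) = 6^(6 + 1) + 2·6^2 + 6 + 5. Bump = 5764911. G_5 = 5764910.
G_5 = 5764910. HB_7(5764910) = 7^(7 + 1) + 2·7^2 + 7 + 4. Bump = 134217868. G_6 = 134217867.
G_6 = 134217867. HB_8(134217867) = 8^(8 + 1) + 2·8^2 + 8 + 3. Bump = 3486784575. G_7 = 3486784574.
G_7 = 3486784574. HB_9(3486784574) = 9^(9 + 1) + 2·9^2 + 9 + 2. Bump = 100000000212. G_8 = 100000000211.
G_8 = 100000000211. HB_10(100000000211) = 10^(10 + 1) + 2·10^2 + 10 + 1. Bump = 3138428376975. G_9 = 3138428376974.

ω^(ω + 1) + ω^2·2 + ω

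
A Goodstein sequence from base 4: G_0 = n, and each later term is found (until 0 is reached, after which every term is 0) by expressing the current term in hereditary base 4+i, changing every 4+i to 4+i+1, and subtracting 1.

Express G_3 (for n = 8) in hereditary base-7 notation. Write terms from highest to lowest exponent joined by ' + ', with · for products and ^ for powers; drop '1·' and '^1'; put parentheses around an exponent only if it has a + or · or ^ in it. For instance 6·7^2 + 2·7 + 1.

base 4: 8 = 2·4; at 5: 2·5 = 10; next = 9
base 5: 9 = 5 + 4; at 6: 6 + 4 = 10; next = 9
base 6: 9 = 6 + 3; at 7: 7 + 3 = 10; next = 9
base 7: 9 = 7 + 2; at 8: 8 + 2 = 10; next = 9

7 + 2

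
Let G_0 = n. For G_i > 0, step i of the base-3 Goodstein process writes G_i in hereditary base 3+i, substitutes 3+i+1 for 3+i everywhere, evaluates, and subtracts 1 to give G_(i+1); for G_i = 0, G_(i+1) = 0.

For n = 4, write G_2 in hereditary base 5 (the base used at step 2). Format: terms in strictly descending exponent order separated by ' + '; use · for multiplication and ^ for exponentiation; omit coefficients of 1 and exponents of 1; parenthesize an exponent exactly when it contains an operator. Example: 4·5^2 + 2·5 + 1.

4

G_0=4  [base 3] 3 + 1  →[3↦4]→  4 + 1 = 5  −1 ⇒ G_1=4
G_1=4  [base 4] 4  →[4↦5]→  5 = 5  −1 ⇒ G_2=4
G_2=4  [base 5] 4  →[5↦6]→  4 = 4  −1 ⇒ G_3=3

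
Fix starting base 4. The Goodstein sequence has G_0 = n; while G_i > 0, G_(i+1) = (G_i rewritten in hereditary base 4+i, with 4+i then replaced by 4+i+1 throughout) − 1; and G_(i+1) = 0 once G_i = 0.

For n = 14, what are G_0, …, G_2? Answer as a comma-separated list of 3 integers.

base 4: 14 = 3·4 + 2; at 5: 3·5 + 2 = 17; next = 16
base 5: 16 = 3·5 + 1; at 6: 3·6 + 1 = 19; next = 18

14, 16, 18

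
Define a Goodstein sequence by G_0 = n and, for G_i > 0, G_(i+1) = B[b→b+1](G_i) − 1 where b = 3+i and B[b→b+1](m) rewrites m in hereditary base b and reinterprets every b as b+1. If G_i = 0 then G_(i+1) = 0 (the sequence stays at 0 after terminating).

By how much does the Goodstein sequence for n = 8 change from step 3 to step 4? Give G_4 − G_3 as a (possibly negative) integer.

base 3: 8 = 2·3 + 2; at 4: 2·4 + 2 = 10; next = 9
base 4: 9 = 2·4 + 1; at 5: 2·5 + 1 = 11; next = 10
base 5: 10 = 2·5; at 6: 2·6 = 12; next = 11
base 6: 11 = 6 + 5; at 7: 7 + 5 = 12; next = 11

0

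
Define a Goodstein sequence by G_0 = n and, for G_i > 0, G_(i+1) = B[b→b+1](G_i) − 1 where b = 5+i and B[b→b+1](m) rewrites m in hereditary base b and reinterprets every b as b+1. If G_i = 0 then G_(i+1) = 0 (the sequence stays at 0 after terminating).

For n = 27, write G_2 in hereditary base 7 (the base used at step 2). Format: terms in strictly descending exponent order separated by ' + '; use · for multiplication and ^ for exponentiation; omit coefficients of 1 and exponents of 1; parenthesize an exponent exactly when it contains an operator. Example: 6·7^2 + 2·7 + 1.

7^2

base 5: 27 = 5^2 + 2; at 6: 6^2 + 2 = 38; next = 37
base 6: 37 = 6^2 + 1; at 7: 7^2 + 1 = 50; next = 49
base 7: 49 = 7^2; at 8: 8^2 = 64; next = 63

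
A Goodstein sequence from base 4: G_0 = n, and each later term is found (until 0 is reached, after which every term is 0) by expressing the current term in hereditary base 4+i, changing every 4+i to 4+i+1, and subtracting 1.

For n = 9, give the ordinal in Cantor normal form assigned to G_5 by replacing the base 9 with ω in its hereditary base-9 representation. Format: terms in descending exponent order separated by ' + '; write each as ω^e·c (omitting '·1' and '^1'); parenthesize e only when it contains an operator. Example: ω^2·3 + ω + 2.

ω + 2

base 4: 9 = 2·4 + 1; at 5: 2·5 + 1 = 11; next = 10
base 5: 10 = 2·5; at 6: 2·6 = 12; next = 11
base 6: 11 = 6 + 5; at 7: 7 + 5 = 12; next = 11
base 7: 11 = 7 + 4; at 8: 8 + 4 = 12; next = 11
base 8: 11 = 8 + 3; at 9: 9 + 3 = 12; next = 11
base 9: 11 = 9 + 2; at 10: 10 + 2 = 12; next = 11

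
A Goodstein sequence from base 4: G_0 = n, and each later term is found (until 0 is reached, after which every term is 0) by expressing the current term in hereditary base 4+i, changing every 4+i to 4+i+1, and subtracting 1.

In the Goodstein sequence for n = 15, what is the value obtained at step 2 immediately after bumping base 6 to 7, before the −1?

base 4: 15 = 3·4 + 3; at 5: 3·5 + 3 = 18; next = 17
base 5: 17 = 3·5 + 2; at 6: 3·6 + 2 = 20; next = 19

22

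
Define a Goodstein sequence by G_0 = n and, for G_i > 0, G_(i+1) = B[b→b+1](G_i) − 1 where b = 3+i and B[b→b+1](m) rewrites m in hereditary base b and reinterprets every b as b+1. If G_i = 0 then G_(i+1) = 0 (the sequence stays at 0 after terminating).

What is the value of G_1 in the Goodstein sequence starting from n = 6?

7

G_0=6  [base 3] 2·3  →[3↦4]→  2·4 = 8  −1 ⇒ G_1=7
G_1=7  [base 4] 4 + 3  →[4↦5]→  5 + 3 = 8  −1 ⇒ G_2=7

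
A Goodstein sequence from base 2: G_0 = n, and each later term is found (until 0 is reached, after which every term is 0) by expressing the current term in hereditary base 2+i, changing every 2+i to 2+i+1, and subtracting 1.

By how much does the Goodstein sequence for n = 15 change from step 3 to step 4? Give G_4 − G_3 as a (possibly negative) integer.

i=0: 15 = 2^(2 + 1) + 2^2 + 2 + 1 (b=2); 2→3: 3^(3 + 1) + 3^3 + 3 + 1 = 112; 112−1 = 111
i=1: 111 = 3^(3 + 1) + 3^3 + 3 (b=3); 3→4: 4^(4 + 1) + 4^4 + 4 = 1284; 1284−1 = 1283
i=2: 1283 = 4^(4 + 1) + 4^4 + 3 (b=4); 4→5: 5^(5 + 1) + 5^5 + 3 = 18753; 18753−1 = 18752
i=3: 18752 = 5^(5 + 1) + 5^5 + 2 (b=5); 5→6: 6^(6 + 1) + 6^6 + 2 = 326594; 326594−1 = 326593

307841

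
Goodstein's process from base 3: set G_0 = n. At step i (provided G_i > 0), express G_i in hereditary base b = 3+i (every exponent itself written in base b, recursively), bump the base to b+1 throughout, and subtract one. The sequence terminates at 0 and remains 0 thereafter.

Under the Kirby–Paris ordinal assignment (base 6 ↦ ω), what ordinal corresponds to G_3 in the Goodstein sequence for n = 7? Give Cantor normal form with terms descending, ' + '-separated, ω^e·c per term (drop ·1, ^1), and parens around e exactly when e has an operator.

ω + 3

[0] 7 ≡ 2·3 + 1 (base 3). Lift 4: 9. −1: 8.
[1] 8 ≡ 2·4 (base 4). Lift 5: 10. −1: 9.
[2] 9 ≡ 5 + 4 (base 5). Lift 6: 10. −1: 9.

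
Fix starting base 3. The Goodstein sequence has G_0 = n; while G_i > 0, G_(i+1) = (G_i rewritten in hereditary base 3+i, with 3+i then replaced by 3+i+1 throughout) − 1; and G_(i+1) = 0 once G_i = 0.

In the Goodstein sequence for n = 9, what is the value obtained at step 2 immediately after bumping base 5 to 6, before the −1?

20

step 0: 9 = 3^2; sub 4 for 3: 4^2; = 16; G_1 = 16−1 = 15
step 1: 15 = 3·4 + 3; sub 5 for 4: 3·5 + 3; = 18; G_2 = 18−1 = 17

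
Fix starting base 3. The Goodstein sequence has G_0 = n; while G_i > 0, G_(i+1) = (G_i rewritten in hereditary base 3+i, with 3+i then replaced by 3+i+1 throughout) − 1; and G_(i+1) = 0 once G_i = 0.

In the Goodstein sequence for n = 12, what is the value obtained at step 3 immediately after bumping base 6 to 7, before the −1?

50

G_0 = 12. HB_3(12) = 3^2 + 3. Bump = 20. G_1 = 19.
G_1 = 19. HB_4(19) = 4^2 + 3. Bump = 28. G_2 = 27.
G_2 = 27. HB_5(27) = 5^2 + 2. Bump = 38. G_3 = 37.
G_3 = 37. HB_6(37) = 6^2 + 1. Bump = 50. G_4 = 49.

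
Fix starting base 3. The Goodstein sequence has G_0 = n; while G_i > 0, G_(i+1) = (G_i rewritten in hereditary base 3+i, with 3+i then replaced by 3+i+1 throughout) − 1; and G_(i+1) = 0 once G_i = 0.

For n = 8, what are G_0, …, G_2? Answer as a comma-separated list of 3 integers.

8, 9, 10

step 0: 8 = 2·3 + 2; sub 4 for 3: 2·4 + 2; = 10; G_1 = 10−1 = 9
step 1: 9 = 2·4 + 1; sub 5 for 4: 2·5 + 1; = 11; G_2 = 11−1 = 10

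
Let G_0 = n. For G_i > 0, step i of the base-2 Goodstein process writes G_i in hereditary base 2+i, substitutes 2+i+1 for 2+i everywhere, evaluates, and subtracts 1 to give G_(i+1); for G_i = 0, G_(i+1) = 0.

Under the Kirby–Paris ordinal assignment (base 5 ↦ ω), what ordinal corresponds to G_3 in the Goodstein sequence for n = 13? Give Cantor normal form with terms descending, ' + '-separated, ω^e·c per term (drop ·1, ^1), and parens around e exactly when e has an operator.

step 0: 13 = 2^(2 + 1) + 2^2 + 1; sub 3 for 2: 3^(3 + 1) + 3^3 + 1; = 109; G_1 = 109−1 = 108
step 1: 108 = 3^(3 + 1) + 3^3; sub 4 for 3: 4^(4 + 1) + 4^4; = 1280; G_2 = 1280−1 = 1279
step 2: 1279 = 4^(4 + 1) + 3·4^3 + 3·4^2 + 3·4 + 3; sub 5 for 4: 5^(5 + 1) + 3·5^3 + 3·5^2 + 3·5 + 3; = 16093; G_3 = 16093−1 = 16092
step 3: 16092 = 5^(5 + 1) + 3·5^3 + 3·5^2 + 3·5 + 2; sub 6 for 5: 6^(6 + 1) + 3·6^3 + 3·6^2 + 3·6 + 2; = 280712; G_4 = 280712−1 = 280711

ω^(ω + 1) + ω^3·3 + ω^2·3 + ω·3 + 2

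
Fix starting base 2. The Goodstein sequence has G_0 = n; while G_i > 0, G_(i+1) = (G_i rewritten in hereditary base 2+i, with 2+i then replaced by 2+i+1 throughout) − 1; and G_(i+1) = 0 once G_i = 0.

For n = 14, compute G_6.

134404971

G_0 = 14. HB_2(14) = 2^(2 + 1) + 2^2 + 2. Bump = 111. G_1 = 110.
G_1 = 110. HB_3(110) = 3^(3 + 1) + 3^3 + 2. Bump = 1282. G_2 = 1281.
G_2 = 1281. HB_4(1281) = 4^(4 + 1) + 4^4 + 1. Bump = 18751. G_3 = 18750.
G_3 = 18750. HB_5(18750) = 5^(5 + 1) + 5^5. Bump = 326592. G_4 = 326591.
G_4 = 326591. HB_6(326591) = 6^(6 + 1) + 5·6^5 + 5·6^4 + 5·6^3 + 5·6^2 + 5·6 + 5. Bump = 5862841. G_5 = 5862840.
G_5 = 5862840. HB_7(5862840) = 7^(7 + 1) + 5·7^5 + 5·7^4 + 5·7^3 + 5·7^2 + 5·7 + 4. Bump = 134404972. G_6 = 134404971.
G_6 = 134404971. HB_8(134404971) = 8^(8 + 1) + 5·8^5 + 5·8^4 + 5·8^3 + 5·8^2 + 5·8 + 3. Bump = 3487116549. G_7 = 3487116548.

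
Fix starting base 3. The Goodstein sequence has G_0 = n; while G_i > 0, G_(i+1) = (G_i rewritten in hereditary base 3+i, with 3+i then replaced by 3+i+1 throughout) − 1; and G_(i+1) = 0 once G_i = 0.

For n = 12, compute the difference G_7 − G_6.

i=0: 12 = 3^2 + 3 (b=3); 3→4: 4^2 + 4 = 20; 20−1 = 19
i=1: 19 = 4^2 + 3 (b=4); 4→5: 5^2 + 3 = 28; 28−1 = 27
i=2: 27 = 5^2 + 2 (b=5); 5→6: 6^2 + 2 = 38; 38−1 = 37
i=3: 37 = 6^2 + 1 (b=6); 6→7: 7^2 + 1 = 50; 50−1 = 49
i=4: 49 = 7^2 (b=7); 7→8: 8^2 = 64; 64−1 = 63
i=5: 63 = 7·8 + 7 (b=8); 8→9: 7·9 + 7 = 70; 70−1 = 69
i=6: 69 = 7·9 + 6 (b=9); 9→10: 7·10 + 6 = 76; 76−1 = 75

6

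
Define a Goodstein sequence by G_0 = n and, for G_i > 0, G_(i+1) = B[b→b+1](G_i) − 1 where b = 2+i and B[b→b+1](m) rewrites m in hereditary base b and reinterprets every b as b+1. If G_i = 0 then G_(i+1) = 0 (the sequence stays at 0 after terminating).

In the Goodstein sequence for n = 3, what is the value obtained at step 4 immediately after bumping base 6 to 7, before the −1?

step 0: 3 = 2 + 1; sub 3 for 2: 3 + 1; = 4; G_1 = 4−1 = 3
step 1: 3 = 3; sub 4 for 3: 4; = 4; G_2 = 4−1 = 3
step 2: 3 = 3; sub 5 for 4: 3; = 3; G_3 = 3−1 = 2
step 3: 2 = 2; sub 6 for 5: 2; = 2; G_4 = 2−1 = 1
step 4: 1 = 1; sub 7 for 6: 1; = 1; G_5 = 1−1 = 0

1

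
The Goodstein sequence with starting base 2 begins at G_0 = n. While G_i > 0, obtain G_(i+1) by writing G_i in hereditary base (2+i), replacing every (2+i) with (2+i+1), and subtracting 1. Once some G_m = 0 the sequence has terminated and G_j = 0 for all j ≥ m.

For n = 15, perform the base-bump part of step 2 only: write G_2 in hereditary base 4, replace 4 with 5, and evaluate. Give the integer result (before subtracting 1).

18753

G_0 = 15. HB_2(15) = 2^(2 + 1) + 2^2 + 2 + 1. Bump = 112. G_1 = 111.
G_1 = 111. HB_3(111) = 3^(3 + 1) + 3^3 + 3. Bump = 1284. G_2 = 1283.
G_2 = 1283. HB_4(1283) = 4^(4 + 1) + 4^4 + 3. Bump = 18753. G_3 = 18752.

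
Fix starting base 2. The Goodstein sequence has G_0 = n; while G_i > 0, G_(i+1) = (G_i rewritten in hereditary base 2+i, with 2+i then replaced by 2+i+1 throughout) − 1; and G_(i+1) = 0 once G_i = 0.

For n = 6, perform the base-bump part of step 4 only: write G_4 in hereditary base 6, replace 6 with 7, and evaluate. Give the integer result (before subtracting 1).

98040

base 2: 6 = 2^2 + 2; at 3: 3^3 + 3 = 30; next = 29
base 3: 29 = 3^3 + 2; at 4: 4^4 + 2 = 258; next = 257
base 4: 257 = 4^4 + 1; at 5: 5^5 + 1 = 3126; next = 3125
base 5: 3125 = 5^5; at 6: 6^6 = 46656; next = 46655
base 6: 46655 = 5·6^5 + 5·6^4 + 5·6^3 + 5·6^2 + 5·6 + 5; at 7: 5·7^5 + 5·7^4 + 5·7^3 + 5·7^2 + 5·7 + 5 = 98040; next = 98039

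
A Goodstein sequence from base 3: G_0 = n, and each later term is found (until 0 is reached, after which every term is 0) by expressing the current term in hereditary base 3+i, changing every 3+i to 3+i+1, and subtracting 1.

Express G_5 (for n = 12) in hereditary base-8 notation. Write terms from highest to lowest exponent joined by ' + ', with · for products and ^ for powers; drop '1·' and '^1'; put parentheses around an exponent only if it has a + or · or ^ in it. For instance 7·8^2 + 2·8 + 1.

i=0: 12 = 3^2 + 3 (b=3); 3→4: 4^2 + 4 = 20; 20−1 = 19
i=1: 19 = 4^2 + 3 (b=4); 4→5: 5^2 + 3 = 28; 28−1 = 27
i=2: 27 = 5^2 + 2 (b=5); 5→6: 6^2 + 2 = 38; 38−1 = 37
i=3: 37 = 6^2 + 1 (b=6); 6→7: 7^2 + 1 = 50; 50−1 = 49
i=4: 49 = 7^2 (b=7); 7→8: 8^2 = 64; 64−1 = 63
i=5: 63 = 7·8 + 7 (b=8); 8→9: 7·9 + 7 = 70; 70−1 = 69

7·8 + 7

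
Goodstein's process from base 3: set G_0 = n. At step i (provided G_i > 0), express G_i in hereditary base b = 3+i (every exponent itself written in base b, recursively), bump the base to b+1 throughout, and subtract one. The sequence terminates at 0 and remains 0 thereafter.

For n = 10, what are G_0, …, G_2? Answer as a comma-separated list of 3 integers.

10 —HB3→ 3^2 + 1 —bump→ 4^2 + 1 = 17 —(−1)→ 16
16 —HB4→ 4^2 —bump→ 5^2 = 25 —(−1)→ 24

10, 16, 24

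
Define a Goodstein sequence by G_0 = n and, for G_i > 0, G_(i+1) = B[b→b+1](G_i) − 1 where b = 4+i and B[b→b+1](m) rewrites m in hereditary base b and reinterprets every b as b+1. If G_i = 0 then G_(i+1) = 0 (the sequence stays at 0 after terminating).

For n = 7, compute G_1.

[0] 7 ≡ 4 + 3 (base 4). Lift 5: 8. −1: 7.
[1] 7 ≡ 5 + 2 (base 5). Lift 6: 8. −1: 7.

7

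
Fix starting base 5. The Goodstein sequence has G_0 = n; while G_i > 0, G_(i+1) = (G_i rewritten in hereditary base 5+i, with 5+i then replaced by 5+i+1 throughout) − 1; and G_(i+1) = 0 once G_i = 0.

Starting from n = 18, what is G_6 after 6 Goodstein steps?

G_0 = 18. HB_5(18) = 3·5 + 3. Bump = 21. G_1 = 20.
G_1 = 20. HB_6(20) = 3·6 + 2. Bump = 23. G_2 = 22.
G_2 = 22. HB_7(22) = 3·7 + 1. Bump = 25. G_3 = 24.
G_3 = 24. HB_8(24) = 3·8. Bump = 27. G_4 = 26.
G_4 = 26. HB_9(26) = 2·9 + 8. Bump = 28. G_5 = 27.
G_5 = 27. HB_10(27) = 2·10 + 7. Bump = 29. G_6 = 28.
G_6 = 28. HB_11(28) = 2·11 + 6. Bump = 30. G_7 = 29.

28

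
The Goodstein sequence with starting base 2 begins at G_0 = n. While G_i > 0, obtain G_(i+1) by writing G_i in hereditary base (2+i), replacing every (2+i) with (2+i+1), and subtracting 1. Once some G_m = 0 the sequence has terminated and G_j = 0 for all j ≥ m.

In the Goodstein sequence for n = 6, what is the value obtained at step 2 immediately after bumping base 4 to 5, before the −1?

G_0 = 6. HB_2(6) = 2^2 + 2. Bump = 30. G_1 = 29.
G_1 = 29. HB_3(29) = 3^3 + 2. Bump = 258. G_2 = 257.

3126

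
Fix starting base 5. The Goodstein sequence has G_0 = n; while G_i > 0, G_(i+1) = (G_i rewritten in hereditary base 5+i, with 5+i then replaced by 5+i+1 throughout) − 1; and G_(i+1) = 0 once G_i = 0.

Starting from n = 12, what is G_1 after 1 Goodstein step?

i=0: 12 = 2·5 + 2 (b=5); 5→6: 2·6 + 2 = 14; 14−1 = 13
i=1: 13 = 2·6 + 1 (b=6); 6→7: 2·7 + 1 = 15; 15−1 = 14

13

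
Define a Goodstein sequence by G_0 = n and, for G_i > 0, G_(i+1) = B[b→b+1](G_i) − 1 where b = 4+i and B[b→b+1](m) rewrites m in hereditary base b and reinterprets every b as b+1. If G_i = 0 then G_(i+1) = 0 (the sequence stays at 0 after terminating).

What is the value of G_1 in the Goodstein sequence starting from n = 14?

14 —HB4→ 3·4 + 2 —bump→ 3·5 + 2 = 17 —(−1)→ 16
16 —HB5→ 3·5 + 1 —bump→ 3·6 + 1 = 19 —(−1)→ 18

16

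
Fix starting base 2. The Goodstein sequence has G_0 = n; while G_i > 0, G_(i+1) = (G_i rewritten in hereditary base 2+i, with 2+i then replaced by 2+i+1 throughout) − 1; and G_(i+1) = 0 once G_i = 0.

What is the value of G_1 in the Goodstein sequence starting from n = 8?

step 0: 8 = 2^(2 + 1); sub 3 for 2: 3^(3 + 1); = 81; G_1 = 81−1 = 80
step 1: 80 = 2·3^3 + 2·3^2 + 2·3 + 2; sub 4 for 3: 2·4^4 + 2·4^2 + 2·4 + 2; = 554; G_2 = 554−1 = 553

80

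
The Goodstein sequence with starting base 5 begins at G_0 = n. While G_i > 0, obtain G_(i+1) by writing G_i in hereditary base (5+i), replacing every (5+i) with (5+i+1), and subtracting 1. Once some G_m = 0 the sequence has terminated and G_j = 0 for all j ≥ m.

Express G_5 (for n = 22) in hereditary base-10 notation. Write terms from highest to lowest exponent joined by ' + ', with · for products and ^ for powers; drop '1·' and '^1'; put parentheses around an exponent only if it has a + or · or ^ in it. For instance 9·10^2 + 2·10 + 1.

22 —HB5→ 4·5 + 2 —bump→ 4·6 + 2 = 26 —(−1)→ 25
25 —HB6→ 4·6 + 1 —bump→ 4·7 + 1 = 29 —(−1)→ 28
28 —HB7→ 4·7 —bump→ 4·8 = 32 —(−1)→ 31
31 —HB8→ 3·8 + 7 —bump→ 3·9 + 7 = 34 —(−1)→ 33
33 —HB9→ 3·9 + 6 —bump→ 3·10 + 6 = 36 —(−1)→ 35

3·10 + 5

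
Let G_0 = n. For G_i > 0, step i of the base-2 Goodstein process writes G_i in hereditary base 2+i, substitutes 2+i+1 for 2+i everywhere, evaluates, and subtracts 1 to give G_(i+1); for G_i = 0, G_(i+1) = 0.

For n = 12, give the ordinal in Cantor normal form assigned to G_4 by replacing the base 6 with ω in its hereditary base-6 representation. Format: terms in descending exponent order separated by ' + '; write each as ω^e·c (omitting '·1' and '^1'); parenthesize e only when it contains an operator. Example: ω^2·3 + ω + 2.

12 —HB2→ 2^(2 + 1) + 2^2 —bump→ 3^(3 + 1) + 3^3 = 108 —(−1)→ 107
107 —HB3→ 3^(3 + 1) + 2·3^2 + 2·3 + 2 —bump→ 4^(4 + 1) + 2·4^2 + 2·4 + 2 = 1066 —(−1)→ 1065
1065 —HB4→ 4^(4 + 1) + 2·4^2 + 2·4 + 1 —bump→ 5^(5 + 1) + 2·5^2 + 2·5 + 1 = 15686 —(−1)→ 15685
15685 —HB5→ 5^(5 + 1) + 2·5^2 + 2·5 —bump→ 6^(6 + 1) + 2·6^2 + 2·6 = 280020 —(−1)→ 280019
280019 —HB6→ 6^(6 + 1) + 2·6^2 + 6 + 5 —bump→ 7^(7 + 1) + 2·7^2 + 7 + 5 = 5764911 —(−1)→ 5764910

ω^(ω + 1) + ω^2·2 + ω + 5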